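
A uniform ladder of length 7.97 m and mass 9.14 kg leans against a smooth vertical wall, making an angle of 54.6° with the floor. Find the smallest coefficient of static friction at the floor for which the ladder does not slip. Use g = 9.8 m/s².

Sum moments about the foot of the ladder (the floor normal and friction both act there and drop out).
Ladder weight 9.14×9.8 = 89.57 N acts at 3.985 m along the ladder; its horizontal arm is 3.985·cos54.6° = 2.308 m → τ = 206.7 N·m clockwise.
Wall normal N acts horizontally at the top; its moment arm is the height L sinθ = 7.97·sin54.6° = 6.497 m, counterclockwise.
Balancing moments: N × 6.497 = 206.7, giving N = 31.81 N.
ΣFx = 0 ⇒ f = N_wall = 31.81 N. ΣFy = 0 ⇒ N_floor = 89.57 N.
μ_min = f / N_floor = 31.81 / 89.57 = 0.355.

μ_min ≈ 0.355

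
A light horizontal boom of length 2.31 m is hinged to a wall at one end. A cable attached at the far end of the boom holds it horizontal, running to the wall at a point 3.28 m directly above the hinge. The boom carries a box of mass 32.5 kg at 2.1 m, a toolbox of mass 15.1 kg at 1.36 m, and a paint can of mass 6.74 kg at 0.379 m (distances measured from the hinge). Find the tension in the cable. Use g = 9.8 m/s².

T ≈ 474 N

Sum moments about the hinge (the unknown hinge reaction has zero arm there).
Box: 32.5 × 9.8 = 318.5 N down at 2.1 m → arm 2.1 m, τ = 318.5 × 2.1 = 668.9 N·m clockwise.
Toolbox: 15.1 × 9.8 = 148 N down at 1.36 m → arm 1.36 m, τ = 148 × 1.36 = 201.3 N·m clockwise.
Paint can: 6.74 × 9.8 = 66.05 N down at 0.379 m → arm 0.379 m, τ = 66.05 × 0.379 = 25.03 N·m clockwise.
Total clockwise load moment = 895.2 N·m.
The cable tension T acts at 2.31 m; only its component perpendicular to the boom, T sinθ, produces torque. sinθ = h/√(h²+d²) = 3.28/√(3.28²+2.31²) = 0.8176.
Setting net torque to zero: T × 2.31 × 0.8176 = 895.2 → T = 895.2 / 1.889 = 474 N.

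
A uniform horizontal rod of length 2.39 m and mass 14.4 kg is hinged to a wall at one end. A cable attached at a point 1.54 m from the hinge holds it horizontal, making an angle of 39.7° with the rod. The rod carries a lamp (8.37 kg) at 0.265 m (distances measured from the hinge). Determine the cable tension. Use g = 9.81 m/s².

Taking torques about the hinge:
Beam weight: 14.4 × 9.81 = 141.3 N down at 1.195 m → arm 1.195 m, τ = 141.3 × 1.195 = 168.9 N·m clockwise.
Lamp: 8.37 × 9.81 = 82.11 N down at 0.265 m → arm 0.265 m, τ = 82.11 × 0.265 = 21.76 N·m clockwise.
Total clockwise load moment = 190.7 N·m.
The cable tension T acts at 1.54 m; only its component perpendicular to the rod, T sinθ, produces torque. sin 39.7° = 0.6388.
For rotational equilibrium, T × 1.54 × 0.6388 = 190.7, so T = 190.7 / 0.9838 = 194 N.

T ≈ 194 N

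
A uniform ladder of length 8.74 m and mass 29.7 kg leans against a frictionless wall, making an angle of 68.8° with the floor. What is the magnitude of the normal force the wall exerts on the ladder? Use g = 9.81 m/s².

About the foot of the ladder:
Ladder weight 29.7×9.81 = 291.4 N acts at 4.37 m along the ladder; its horizontal arm is 4.37·cos68.8° = 1.58 m → τ = 460.4 N·m clockwise.
Wall normal N acts horizontally at the top; its moment arm is the height L sinθ = 8.74·sin68.8° = 8.149 m, counterclockwise.
Setting net torque to zero: N × 8.149 = 460.4 → N = 56.5 N.

N_wall ≈ 56.5 N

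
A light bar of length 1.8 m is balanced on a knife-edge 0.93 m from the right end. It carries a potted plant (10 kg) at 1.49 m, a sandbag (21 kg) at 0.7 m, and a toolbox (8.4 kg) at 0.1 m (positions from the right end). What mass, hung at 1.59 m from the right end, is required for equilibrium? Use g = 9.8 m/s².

m ≈ 9.4 kg

Choose the knife-edge (at 0.93 m from the right end) as the axis so the support reaction has zero arm there.
Potted plant: 10 × 9.8 = 98 N down at 1.49 m → arm 0.56 m, τ = 98 × 0.56 = 54.88 N·m counterclockwise.
Sandbag: 21 × 9.8 = 205.8 N down at 0.7 m → arm 0.23 m, τ = 205.8 × 0.23 = 47.33 N·m clockwise.
Toolbox: 8.4 × 9.8 = 82.32 N down at 0.1 m → arm 0.83 m, τ = 82.32 × 0.83 = 68.33 N·m clockwise.
Net moment of known loads = 60.78 N·m clockwise.
An unknown mass m at 1.59 m has arm 0.66 m; its moment is m·g·0.66 counterclockwise.
Balancing moments: m × 9.8 × 0.66 = 60.78, giving m = 60.78 / (9.8 × 0.66) = 9.4 kg.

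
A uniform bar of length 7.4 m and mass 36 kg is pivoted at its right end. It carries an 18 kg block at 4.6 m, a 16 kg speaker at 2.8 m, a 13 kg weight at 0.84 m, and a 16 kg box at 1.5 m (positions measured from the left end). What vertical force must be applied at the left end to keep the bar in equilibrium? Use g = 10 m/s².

Sum moments about the right end (the unknown pivot reaction has zero arm there).
Beam weight: 36 × 10 = 360 N down at 3.7 m → arm 3.7 m, τ = 360 × 3.7 = 1332 N·m counterclockwise.
Block: 18 × 10 = 180 N down at 4.6 m → arm 2.8 m, τ = 180 × 2.8 = 504 N·m counterclockwise.
Speaker: 16 × 10 = 160 N down at 2.8 m → arm 4.6 m, τ = 160 × 4.6 = 736 N·m counterclockwise.
Weight: 13 × 10 = 130 N down at 0.84 m → arm 6.56 m, τ = 130 × 6.56 = 852.8 N·m counterclockwise.
Box: 16 × 10 = 160 N down at 1.5 m → arm 5.9 m, τ = 160 × 5.9 = 944 N·m counterclockwise.
Net moment of the loads = 4369 N·m counterclockwise.
The upward force F acts at the left end, arm 7.4 m, giving F × 7.4 clockwise.
Setting net torque to zero: F × 7.4 = 4369 → F = 4369 / 7.4 = 590 N.

F ≈ 590 N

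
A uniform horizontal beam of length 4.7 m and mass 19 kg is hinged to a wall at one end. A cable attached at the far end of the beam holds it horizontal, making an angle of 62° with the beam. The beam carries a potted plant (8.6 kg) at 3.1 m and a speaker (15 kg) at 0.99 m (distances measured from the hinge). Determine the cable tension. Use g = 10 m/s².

About the hinge:
Beam weight: 19 × 10 = 190 N down at 2.35 m → arm 2.35 m, τ = 190 × 2.35 = 446.5 N·m clockwise.
Potted plant: 8.6 × 10 = 86 N down at 3.1 m → arm 3.1 m, τ = 86 × 3.1 = 266.6 N·m clockwise.
Speaker: 15 × 10 = 150 N down at 0.99 m → arm 0.99 m, τ = 150 × 0.99 = 148.5 N·m clockwise.
Total clockwise load moment = 861.6 N·m.
The cable tension T acts at 4.7 m; only its component perpendicular to the beam, T sinθ, produces torque. sin 62° = 0.8829.
Balancing moments: T × 4.7 × 0.8829 = 861.6, giving T = 861.6 / 4.15 = 208 N.

T ≈ 208 N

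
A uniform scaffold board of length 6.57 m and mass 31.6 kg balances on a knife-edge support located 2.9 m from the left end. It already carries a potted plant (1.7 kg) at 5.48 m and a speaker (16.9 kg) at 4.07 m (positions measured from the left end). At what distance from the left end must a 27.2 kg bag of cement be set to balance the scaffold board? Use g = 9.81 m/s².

x ≈ 1.56 m from the left end

Choose the knife-edge support (at 2.9 m from the left end) as the axis so the support reaction has zero arm there.
Beam weight: 31.6 × 9.81 = 310 N down at 3.285 m → arm 0.385 m, τ = 310 × 0.385 = 119.4 N·m clockwise.
Potted plant: 1.7 × 9.81 = 16.68 N down at 5.48 m → arm 2.58 m, τ = 16.68 × 2.58 = 43.03 N·m clockwise.
Speaker: 16.9 × 9.81 = 165.8 N down at 4.07 m → arm 1.17 m, τ = 165.8 × 1.17 = 194 N·m clockwise.
Net moment of existing loads = 356.4 N·m clockwise.
The bag of cement weighs 27.2 × 9.81 = 266.8 N and must supply an equal counterclockwise moment, so its lever arm about the knife-edge support is 356.4 / 266.8 = 1.34 m.
That puts it at 2.9 − 1.34 = 1.56 m from the left end.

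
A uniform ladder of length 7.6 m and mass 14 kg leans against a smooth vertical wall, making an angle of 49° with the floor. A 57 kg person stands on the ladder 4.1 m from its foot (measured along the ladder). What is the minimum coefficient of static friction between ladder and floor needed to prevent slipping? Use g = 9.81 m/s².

μ_min ≈ 0.462

About the foot of the ladder:
Ladder weight 14×9.81 = 137.3 N acts at 3.8 m along the ladder; its horizontal arm is 3.8·cos49° = 2.493 m → τ = 342.3 N·m clockwise.
Person: 57×9.81 = 559.2 N at 4.1 m → arm 2.69 m → τ = 1504 N·m clockwise.
Wall normal N acts horizontally at the top; its moment arm is the height L sinθ = 7.6·sin49° = 5.736 m, counterclockwise.
Setting net torque to zero: N × 5.736 = 1846 → N = 321.8 N.
ΣFx = 0 ⇒ f = N_wall = 321.8 N. ΣFy = 0 ⇒ N_floor = 696.5 N.
μ_min = f / N_floor = 321.8 / 696.5 = 0.462.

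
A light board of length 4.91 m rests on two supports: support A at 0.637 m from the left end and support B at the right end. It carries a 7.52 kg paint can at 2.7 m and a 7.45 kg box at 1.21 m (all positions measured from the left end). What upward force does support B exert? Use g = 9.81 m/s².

Sum moments about support A (its reaction then has zero moment arm).
Paint can: 7.52 × 9.81 = 73.77 N down at 2.7 m → arm 2.063 m, τ = 73.77 × 2.063 = 152.2 N·m clockwise.
Box: 7.45 × 9.81 = 73.08 N down at 1.21 m → arm 0.573 m, τ = 73.08 × 0.573 = 41.87 N·m clockwise.
Net load moment about support A = 194.1 N·m clockwise.
Reaction R at support B is upward at 4.91 m, arm 4.273 m → moment R × 4.273 counterclockwise.
Balancing moments: R × 4.273 = 194.1, giving R = 45.4 N.

R_B ≈ 45.4 N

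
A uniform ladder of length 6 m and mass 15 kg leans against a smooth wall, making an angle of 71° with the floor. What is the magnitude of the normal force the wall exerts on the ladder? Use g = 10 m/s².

N_wall ≈ 25.8 N

Take moments about the foot of the ladder.
Ladder weight 15×10 = 150 N acts at 3 m along the ladder; its horizontal arm is 3·cos71° = 0.9767 m → τ = 146.5 N·m clockwise.
Wall normal N acts horizontally at the top; its moment arm is the height L sinθ = 6·sin71° = 5.673 m, counterclockwise.
Balancing moments: N × 5.673 = 146.5, giving N = 25.8 N.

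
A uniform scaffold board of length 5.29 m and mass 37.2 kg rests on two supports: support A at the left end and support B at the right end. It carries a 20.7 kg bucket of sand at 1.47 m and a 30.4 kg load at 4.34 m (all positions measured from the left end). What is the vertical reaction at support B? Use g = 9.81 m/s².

R_B ≈ 484 N

Taking torques about support A:
Beam weight: 37.2 × 9.81 = 364.9 N down at 2.645 m → arm 2.645 m, τ = 364.9 × 2.645 = 965.2 N·m clockwise.
Bucket of sand: 20.7 × 9.81 = 203.1 N down at 1.47 m → arm 1.47 m, τ = 203.1 × 1.47 = 298.6 N·m clockwise.
Load: 30.4 × 9.81 = 298.2 N down at 4.34 m → arm 4.34 m, τ = 298.2 × 4.34 = 1294 N·m clockwise.
Net load moment about support A = 2558 N·m clockwise.
Reaction R at support B is upward at 5.29 m, arm 5.29 m → moment R × 5.29 counterclockwise.
For rotational equilibrium, R × 5.29 = 2558, so R = 484 N.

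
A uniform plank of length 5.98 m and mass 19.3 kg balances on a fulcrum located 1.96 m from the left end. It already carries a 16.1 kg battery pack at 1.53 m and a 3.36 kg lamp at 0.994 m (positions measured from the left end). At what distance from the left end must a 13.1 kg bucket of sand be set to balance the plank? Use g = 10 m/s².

Take moments about the fulcrum (at 1.96 m from the left end).
Beam weight: 19.3 × 10 = 193 N down at 2.99 m → arm 1.03 m, τ = 193 × 1.03 = 198.8 N·m clockwise.
Battery pack: 16.1 × 10 = 161 N down at 1.53 m → arm 0.43 m, τ = 161 × 0.43 = 69.23 N·m counterclockwise.
Lamp: 3.36 × 10 = 33.6 N down at 0.994 m → arm 0.966 m, τ = 33.6 × 0.966 = 32.46 N·m counterclockwise.
Net moment of existing loads = 97.11 N·m clockwise.
The bucket of sand weighs 13.1 × 10 = 131 N and must supply an equal counterclockwise moment, so its lever arm about the fulcrum is 97.11 / 131 = 0.741 m.
That puts it at 1.96 − 0.741 = 1.22 m from the left end.

x ≈ 1.22 m from the left end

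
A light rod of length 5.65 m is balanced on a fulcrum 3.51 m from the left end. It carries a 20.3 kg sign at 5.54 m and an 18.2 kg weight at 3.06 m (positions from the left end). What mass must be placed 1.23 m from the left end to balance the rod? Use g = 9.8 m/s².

Sum moments about the fulcrum (at 3.51 m from the left end) (the support reaction has zero arm there).
Sign: 20.3 × 9.8 = 198.9 N down at 5.54 m → arm 2.03 m, τ = 198.9 × 2.03 = 403.8 N·m clockwise.
Weight: 18.2 × 9.8 = 178.4 N down at 3.06 m → arm 0.45 m, τ = 178.4 × 0.45 = 80.28 N·m counterclockwise.
Net moment of known loads = 323.5 N·m clockwise.
An unknown mass m at 1.23 m has arm 2.28 m; its moment is m·g·2.28 counterclockwise.
Setting net torque to zero: m × 9.8 × 2.28 = 323.5 → m = 323.5 / (9.8 × 2.28) = 14.5 kg.

m ≈ 14.5 kg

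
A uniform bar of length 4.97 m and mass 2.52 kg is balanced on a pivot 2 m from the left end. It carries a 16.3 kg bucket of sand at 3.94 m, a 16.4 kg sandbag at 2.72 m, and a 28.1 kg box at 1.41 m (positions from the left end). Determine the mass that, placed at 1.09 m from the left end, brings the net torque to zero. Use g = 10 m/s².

About the pivot (at 2 m from the left end):
Beam weight: 2.52 × 10 = 25.2 N down at 2.485 m → arm 0.485 m, τ = 25.2 × 0.485 = 12.22 N·m clockwise.
Bucket of sand: 16.3 × 10 = 163 N down at 3.94 m → arm 1.94 m, τ = 163 × 1.94 = 316.2 N·m clockwise.
Sandbag: 16.4 × 10 = 164 N down at 2.72 m → arm 0.72 m, τ = 164 × 0.72 = 118.1 N·m clockwise.
Box: 28.1 × 10 = 281 N down at 1.41 m → arm 0.59 m, τ = 281 × 0.59 = 165.8 N·m counterclockwise.
Net moment of known loads = 280.7 N·m clockwise.
An unknown mass m at 1.09 m has arm 0.91 m; its moment is m·g·0.91 counterclockwise.
Στ = 0 ⇒ m × 10 × 0.91 = 280.7 ⇒ m = 280.7 / (10 × 0.91) = 30.8 kg.

m ≈ 30.8 kg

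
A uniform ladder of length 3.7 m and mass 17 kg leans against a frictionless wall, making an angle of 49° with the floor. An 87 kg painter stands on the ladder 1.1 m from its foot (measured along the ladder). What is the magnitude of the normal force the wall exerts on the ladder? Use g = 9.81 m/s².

Sum moments about the foot of the ladder (the floor normal and friction both act there and drop out).
Ladder weight 17×9.81 = 166.8 N acts at 1.85 m along the ladder; its horizontal arm is 1.85·cos49° = 1.214 m → τ = 202.5 N·m clockwise.
Painter: 87×9.81 = 853.5 N at 1.1 m → arm 0.7217 m → τ = 616 N·m clockwise.
Wall normal N acts horizontally at the top; its moment arm is the height L sinθ = 3.7·sin49° = 2.792 m, counterclockwise.
Στ = 0 ⇒ N × 2.792 = 818.5 ⇒ N = 293 N.

N_wall ≈ 293 N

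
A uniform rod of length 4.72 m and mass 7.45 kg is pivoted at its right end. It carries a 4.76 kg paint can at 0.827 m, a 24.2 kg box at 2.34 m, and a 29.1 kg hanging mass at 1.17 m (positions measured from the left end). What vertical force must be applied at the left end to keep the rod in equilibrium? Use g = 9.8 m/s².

F ≈ 409 N

Sum moments about the right end (the unknown pivot reaction has zero arm there).
Beam weight: 7.45 × 9.8 = 73.01 N down at 2.36 m → arm 2.36 m, τ = 73.01 × 2.36 = 172.3 N·m counterclockwise.
Paint can: 4.76 × 9.8 = 46.65 N down at 0.827 m → arm 3.893 m, τ = 46.65 × 3.893 = 181.6 N·m counterclockwise.
Box: 24.2 × 9.8 = 237.2 N down at 2.34 m → arm 2.38 m, τ = 237.2 × 2.38 = 564.5 N·m counterclockwise.
Hanging mass: 29.1 × 9.8 = 285.2 N down at 1.17 m → arm 3.55 m, τ = 285.2 × 3.55 = 1012 N·m counterclockwise.
Net moment of the loads = 1930 N·m counterclockwise.
The upward force F acts at the left end, arm 4.72 m, giving F × 4.72 clockwise.
For rotational equilibrium, F × 4.72 = 1930, so F = 1930 / 4.72 = 409 N.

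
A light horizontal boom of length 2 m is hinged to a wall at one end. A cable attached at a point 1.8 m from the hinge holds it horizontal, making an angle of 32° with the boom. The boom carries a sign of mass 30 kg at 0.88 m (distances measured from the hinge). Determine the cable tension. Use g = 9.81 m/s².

Choose the hinge as the axis so the unknown hinge reaction has zero arm there.
Sign: 30 × 9.81 = 294.3 N down at 0.88 m → arm 0.88 m, τ = 294.3 × 0.88 = 259 N·m clockwise.
Total clockwise load moment = 259 N·m.
The cable tension T acts at 1.8 m; only its component perpendicular to the boom, T sinθ, produces torque. sin 32° = 0.5299.
Setting net torque to zero: T × 1.8 × 0.5299 = 259 → T = 259 / 0.9538 = 272 N.

T ≈ 272 N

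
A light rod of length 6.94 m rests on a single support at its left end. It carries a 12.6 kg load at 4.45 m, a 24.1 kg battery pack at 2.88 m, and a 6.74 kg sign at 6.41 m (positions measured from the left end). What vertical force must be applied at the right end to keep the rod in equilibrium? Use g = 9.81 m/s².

F ≈ 238 N

Choose the left end as the axis so the unknown pivot reaction has zero arm there.
Load: 12.6 × 9.81 = 123.6 N down at 4.45 m → arm 4.45 m, τ = 123.6 × 4.45 = 550 N·m clockwise.
Battery pack: 24.1 × 9.81 = 236.4 N down at 2.88 m → arm 2.88 m, τ = 236.4 × 2.88 = 680.8 N·m clockwise.
Sign: 6.74 × 9.81 = 66.12 N down at 6.41 m → arm 6.41 m, τ = 66.12 × 6.41 = 423.8 N·m clockwise.
Net moment of the loads = 1655 N·m clockwise.
The upward force F acts at the right end, arm 6.94 m, giving F × 6.94 counterclockwise.
Setting net torque to zero: F × 6.94 = 1655 → F = 1655 / 6.94 = 238 N.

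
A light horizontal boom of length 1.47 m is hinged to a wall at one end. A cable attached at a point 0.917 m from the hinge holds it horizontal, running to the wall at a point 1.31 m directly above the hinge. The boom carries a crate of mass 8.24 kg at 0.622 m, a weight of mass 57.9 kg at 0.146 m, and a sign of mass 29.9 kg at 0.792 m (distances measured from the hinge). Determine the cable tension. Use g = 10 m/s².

T ≈ 496 N

Taking torques about the hinge:
Crate: 8.24 × 10 = 82.4 N down at 0.622 m → arm 0.622 m, τ = 82.4 × 0.622 = 51.25 N·m clockwise.
Weight: 57.9 × 10 = 579 N down at 0.146 m → arm 0.146 m, τ = 579 × 0.146 = 84.53 N·m clockwise.
Sign: 29.9 × 10 = 299 N down at 0.792 m → arm 0.792 m, τ = 299 × 0.792 = 236.8 N·m clockwise.
Total clockwise load moment = 372.6 N·m.
The cable tension T acts at 0.917 m; only its component perpendicular to the boom, T sinθ, produces torque. sinθ = h/√(h²+d²) = 1.31/√(1.31²+0.917²) = 0.8192.
For rotational equilibrium, T × 0.917 × 0.8192 = 372.6, so T = 372.6 / 0.7512 = 496 N.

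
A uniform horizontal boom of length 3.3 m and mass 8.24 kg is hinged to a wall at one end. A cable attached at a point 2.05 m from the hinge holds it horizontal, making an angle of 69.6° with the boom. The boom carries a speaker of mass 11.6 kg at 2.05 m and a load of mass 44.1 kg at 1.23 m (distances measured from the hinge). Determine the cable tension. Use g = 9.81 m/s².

Sum moments about the hinge (the unknown hinge reaction has zero arm there).
Beam weight: 8.24 × 9.81 = 80.83 N down at 1.65 m → arm 1.65 m, τ = 80.83 × 1.65 = 133.4 N·m clockwise.
Speaker: 11.6 × 9.81 = 113.8 N down at 2.05 m → arm 2.05 m, τ = 113.8 × 2.05 = 233.3 N·m clockwise.
Load: 44.1 × 9.81 = 432.6 N down at 1.23 m → arm 1.23 m, τ = 432.6 × 1.23 = 532.1 N·m clockwise.
Total clockwise load moment = 898.8 N·m.
The cable tension T acts at 2.05 m; only its component perpendicular to the boom, T sinθ, produces torque. sin 69.6° = 0.9373.
For rotational equilibrium, T × 2.05 × 0.9373 = 898.8, so T = 898.8 / 1.921 = 468 N.

T ≈ 468 N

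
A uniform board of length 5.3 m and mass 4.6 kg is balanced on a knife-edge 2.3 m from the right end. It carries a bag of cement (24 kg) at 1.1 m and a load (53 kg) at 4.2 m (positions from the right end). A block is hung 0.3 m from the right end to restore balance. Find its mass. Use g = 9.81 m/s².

Taking torques about the knife-edge (at 2.3 m from the right end):
Beam weight: 4.6 × 9.81 = 45.13 N down at 2.65 m → arm 0.35 m, τ = 45.13 × 0.35 = 15.8 N·m counterclockwise.
Bag of cement: 24 × 9.81 = 235.4 N down at 1.1 m → arm 1.2 m, τ = 235.4 × 1.2 = 282.5 N·m clockwise.
Load: 53 × 9.81 = 519.9 N down at 4.2 m → arm 1.9 m, τ = 519.9 × 1.9 = 987.8 N·m counterclockwise.
Net moment of known loads = 721.1 N·m counterclockwise.
An unknown mass m at 0.3 m has arm 2 m; its moment is m·g·2 clockwise.
Balancing moments: m × 9.81 × 2 = 721.1, giving m = 721.1 / (9.81 × 2) = 36.8 kg.

m ≈ 36.8 kg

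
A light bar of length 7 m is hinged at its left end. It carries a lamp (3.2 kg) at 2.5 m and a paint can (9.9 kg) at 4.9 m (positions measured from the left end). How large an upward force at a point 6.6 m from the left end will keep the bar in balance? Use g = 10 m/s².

About the left end:
Lamp: 3.2 × 10 = 32 N down at 2.5 m → arm 2.5 m, τ = 32 × 2.5 = 80 N·m clockwise.
Paint can: 9.9 × 10 = 99 N down at 4.9 m → arm 4.9 m, τ = 99 × 4.9 = 485.1 N·m clockwise.
Net moment of the loads = 565.1 N·m clockwise.
The upward force F acts at a point 6.6 m from the left end, arm 6.6 m, giving F × 6.6 counterclockwise.
For rotational equilibrium, F × 6.6 = 565.1, so F = 565.1 / 6.6 = 85.6 N.

F ≈ 85.6 N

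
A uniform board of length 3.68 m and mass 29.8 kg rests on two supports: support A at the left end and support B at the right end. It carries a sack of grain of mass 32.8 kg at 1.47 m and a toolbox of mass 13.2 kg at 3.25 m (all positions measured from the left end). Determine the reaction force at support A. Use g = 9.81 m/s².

Choose support B as the axis so its reaction then has zero moment arm.
Beam weight: 29.8 × 9.81 = 292.3 N down at 1.84 m → arm 1.84 m, τ = 292.3 × 1.84 = 537.8 N·m counterclockwise.
Sack of grain: 32.8 × 9.81 = 321.8 N down at 1.47 m → arm 2.21 m, τ = 321.8 × 2.21 = 711.2 N·m counterclockwise.
Toolbox: 13.2 × 9.81 = 129.5 N down at 3.25 m → arm 0.43 m, τ = 129.5 × 0.43 = 55.69 N·m counterclockwise.
Net load moment about support B = 1305 N·m counterclockwise.
Reaction R at support A is upward at 0 m, arm 3.68 m → moment R × 3.68 clockwise.
Balancing moments: R × 3.68 = 1305, giving R = 355 N.

R_A ≈ 355 N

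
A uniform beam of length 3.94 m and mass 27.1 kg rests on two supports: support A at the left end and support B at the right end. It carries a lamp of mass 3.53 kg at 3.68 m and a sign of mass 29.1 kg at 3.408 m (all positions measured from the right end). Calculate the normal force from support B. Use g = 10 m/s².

R_B ≈ 177 N

Take moments about support A.
Beam weight: 27.1 × 10 = 271 N down at 1.97 m → arm 1.97 m, τ = 271 × 1.97 = 533.9 N·m clockwise.
Lamp: 3.53 × 10 = 35.3 N down at 3.68 m → arm 0.26 m, τ = 35.3 × 0.26 = 9.178 N·m clockwise.
Sign: 29.1 × 10 = 291 N down at 3.408 m → arm 0.532 m, τ = 291 × 0.532 = 154.8 N·m clockwise.
Net load moment about support A = 697.9 N·m clockwise.
Reaction R at support B is upward at 0 m, arm 3.94 m → moment R × 3.94 counterclockwise.
Setting net torque to zero: R × 3.94 = 697.9 → R = 177 N.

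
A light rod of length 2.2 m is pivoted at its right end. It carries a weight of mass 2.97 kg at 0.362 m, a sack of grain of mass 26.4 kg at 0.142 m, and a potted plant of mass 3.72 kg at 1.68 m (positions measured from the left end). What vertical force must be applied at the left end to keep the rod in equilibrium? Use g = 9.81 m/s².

F ≈ 275 N

Taking torques about the right end:
Weight: 2.97 × 9.81 = 29.14 N down at 0.362 m → arm 1.838 m, τ = 29.14 × 1.838 = 53.56 N·m counterclockwise.
Sack of grain: 26.4 × 9.81 = 259 N down at 0.142 m → arm 2.058 m, τ = 259 × 2.058 = 533 N·m counterclockwise.
Potted plant: 3.72 × 9.81 = 36.49 N down at 1.68 m → arm 0.52 m, τ = 36.49 × 0.52 = 18.97 N·m counterclockwise.
Net moment of the loads = 605.5 N·m counterclockwise.
The upward force F acts at the left end, arm 2.2 m, giving F × 2.2 clockwise.
Balancing moments: F × 2.2 = 605.5, giving F = 605.5 / 2.2 = 275 N.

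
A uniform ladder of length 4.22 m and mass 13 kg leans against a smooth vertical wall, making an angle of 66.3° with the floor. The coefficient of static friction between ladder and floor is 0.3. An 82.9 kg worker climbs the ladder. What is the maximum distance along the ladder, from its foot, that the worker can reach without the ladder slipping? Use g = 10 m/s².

d ≈ 3.01 m

Taking torques about the foot of the ladder:
Ladder weight 13×10 = 130 N acts at 2.11 m along the ladder; its horizontal arm is 2.11·cos66.3° = 0.8481 m → τ = 110.3 N·m clockwise.
Worker weight 82.9×10 = 829 N at distance d → arm d·cos66.3° → τ = 829·d·0.4019 clockwise.
Wall normal N at the top has arm L sinθ = 3.864 m counterclockwise, so Στ = 0 gives N·3.864 = 110.3 + 333.2·d.
ΣFy = 0 ⇒ N_floor = 959 N, so the maximum friction is μ_s·N_floor = 0.3×959 = 287.7 N. ΣFx = 0 ⇒ N_wall = f, so at the slipping point N = 287.7 N.
Substituting: 287.7×3.864 = 110.3 + 333.2·d ⇒ d = (1112 − 110.3) / 333.2 = 3.01 m.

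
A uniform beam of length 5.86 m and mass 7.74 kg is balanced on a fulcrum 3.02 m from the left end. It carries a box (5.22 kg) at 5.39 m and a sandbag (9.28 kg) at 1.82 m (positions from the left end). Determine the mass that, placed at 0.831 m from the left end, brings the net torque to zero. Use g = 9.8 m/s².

Choose the fulcrum (at 3.02 m from the left end) as the axis so the support reaction has zero arm there.
Beam weight: 7.74 × 9.8 = 75.85 N down at 2.93 m → arm 0.09 m, τ = 75.85 × 0.09 = 6.826 N·m counterclockwise.
Box: 5.22 × 9.8 = 51.16 N down at 5.39 m → arm 2.37 m, τ = 51.16 × 2.37 = 121.2 N·m clockwise.
Sandbag: 9.28 × 9.8 = 90.94 N down at 1.82 m → arm 1.2 m, τ = 90.94 × 1.2 = 109.1 N·m counterclockwise.
Net moment of known loads = 5.274 N·m clockwise.
An unknown mass m at 0.831 m has arm 2.189 m; its moment is m·g·2.189 counterclockwise.
Balancing moments: m × 9.8 × 2.189 = 5.274, giving m = 5.274 / (9.8 × 2.189) = 0.246 kg.

m ≈ 0.246 kg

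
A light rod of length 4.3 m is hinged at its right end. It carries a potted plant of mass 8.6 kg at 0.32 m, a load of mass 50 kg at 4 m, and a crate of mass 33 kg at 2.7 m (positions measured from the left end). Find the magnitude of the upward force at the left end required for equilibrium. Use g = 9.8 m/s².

F ≈ 233 N

Choose the right end as the axis so the unknown pivot reaction has zero arm there.
Potted plant: 8.6 × 9.8 = 84.28 N down at 0.32 m → arm 3.98 m, τ = 84.28 × 3.98 = 335.4 N·m counterclockwise.
Load: 50 × 9.8 = 490 N down at 4 m → arm 0.3 m, τ = 490 × 0.3 = 147 N·m counterclockwise.
Crate: 33 × 9.8 = 323.4 N down at 2.7 m → arm 1.6 m, τ = 323.4 × 1.6 = 517.4 N·m counterclockwise.
Net moment of the loads = 999.8 N·m counterclockwise.
The upward force F acts at the left end, arm 4.3 m, giving F × 4.3 clockwise.
Balancing moments: F × 4.3 = 999.8, giving F = 999.8 / 4.3 = 233 N.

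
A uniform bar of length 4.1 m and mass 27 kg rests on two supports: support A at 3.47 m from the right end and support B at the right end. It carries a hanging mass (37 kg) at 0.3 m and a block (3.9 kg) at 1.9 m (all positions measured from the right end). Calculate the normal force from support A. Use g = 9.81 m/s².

Sum moments about support B (its reaction then has zero moment arm).
Beam weight: 27 × 9.81 = 264.9 N down at 2.05 m → arm 2.05 m, τ = 264.9 × 2.05 = 543 N·m counterclockwise.
Hanging mass: 37 × 9.81 = 363 N down at 0.3 m → arm 0.3 m, τ = 363 × 0.3 = 108.9 N·m counterclockwise.
Block: 3.9 × 9.81 = 38.26 N down at 1.9 m → arm 1.9 m, τ = 38.26 × 1.9 = 72.69 N·m counterclockwise.
Net load moment about support B = 724.6 N·m counterclockwise.
Reaction R at support A is upward at 3.47 m, arm 3.47 m → moment R × 3.47 clockwise.
Setting net torque to zero: R × 3.47 = 724.6 → R = 209 N.

R_A ≈ 209 N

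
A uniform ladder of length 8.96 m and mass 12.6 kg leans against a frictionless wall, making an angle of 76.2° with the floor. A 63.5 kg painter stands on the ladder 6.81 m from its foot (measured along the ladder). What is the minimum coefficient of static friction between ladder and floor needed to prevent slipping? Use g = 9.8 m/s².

μ_min ≈ 0.176

Take moments about the foot of the ladder.
Ladder weight 12.6×9.8 = 123.5 N acts at 4.48 m along the ladder; its horizontal arm is 4.48·cos76.2° = 1.069 m → τ = 132 N·m clockwise.
Painter: 63.5×9.8 = 622.3 N at 6.81 m → arm 1.624 m → τ = 1011 N·m clockwise.
Wall normal N acts horizontally at the top; its moment arm is the height L sinθ = 8.96·sin76.2° = 8.701 m, counterclockwise.
For rotational equilibrium, N × 8.701 = 1143, so N = 131.4 N.
ΣFx = 0 ⇒ f = N_wall = 131.4 N. ΣFy = 0 ⇒ N_floor = 745.8 N.
μ_min = f / N_floor = 131.4 / 745.8 = 0.176.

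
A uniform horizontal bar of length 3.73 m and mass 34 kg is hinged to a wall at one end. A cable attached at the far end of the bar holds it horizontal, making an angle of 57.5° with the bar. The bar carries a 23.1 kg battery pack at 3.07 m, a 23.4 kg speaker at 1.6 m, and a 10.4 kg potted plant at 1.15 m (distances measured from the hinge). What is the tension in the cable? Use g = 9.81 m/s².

About the hinge:
Beam weight: 34 × 9.81 = 333.5 N down at 1.865 m → arm 1.865 m, τ = 333.5 × 1.865 = 622 N·m clockwise.
Battery pack: 23.1 × 9.81 = 226.6 N down at 3.07 m → arm 3.07 m, τ = 226.6 × 3.07 = 695.7 N·m clockwise.
Speaker: 23.4 × 9.81 = 229.6 N down at 1.6 m → arm 1.6 m, τ = 229.6 × 1.6 = 367.4 N·m clockwise.
Potted plant: 10.4 × 9.81 = 102 N down at 1.15 m → arm 1.15 m, τ = 102 × 1.15 = 117.3 N·m clockwise.
Total clockwise load moment = 1802 N·m.
The cable tension T acts at 3.73 m; only its component perpendicular to the bar, T sinθ, produces torque. sin 57.5° = 0.8434.
Balancing moments: T × 3.73 × 0.8434 = 1802, giving T = 1802 / 3.146 = 573 N.

T ≈ 573 N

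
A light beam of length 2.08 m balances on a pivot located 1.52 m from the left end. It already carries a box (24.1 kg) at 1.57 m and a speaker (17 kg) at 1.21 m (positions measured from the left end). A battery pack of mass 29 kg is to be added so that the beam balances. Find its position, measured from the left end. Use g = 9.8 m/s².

Taking torques about the pivot (at 1.52 m from the left end):
Box: 24.1 × 9.8 = 236.2 N down at 1.57 m → arm 0.05 m, τ = 236.2 × 0.05 = 11.81 N·m clockwise.
Speaker: 17 × 9.8 = 166.6 N down at 1.21 m → arm 0.31 m, τ = 166.6 × 0.31 = 51.65 N·m counterclockwise.
Net moment of existing loads = 39.84 N·m counterclockwise.
The battery pack weighs 29 × 9.8 = 284.2 N and must supply an equal clockwise moment, so its lever arm about the pivot is 39.84 / 284.2 = 0.14 m.
That puts it at 1.52 + 0.14 = 1.66 m from the left end.

x ≈ 1.66 m from the left end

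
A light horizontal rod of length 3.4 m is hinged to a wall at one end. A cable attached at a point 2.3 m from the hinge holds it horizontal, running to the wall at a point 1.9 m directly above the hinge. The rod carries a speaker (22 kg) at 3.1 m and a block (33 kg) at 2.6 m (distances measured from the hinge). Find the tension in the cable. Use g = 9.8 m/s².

Taking torques about the hinge:
Speaker: 22 × 9.8 = 215.6 N down at 3.1 m → arm 3.1 m, τ = 215.6 × 3.1 = 668.4 N·m clockwise.
Block: 33 × 9.8 = 323.4 N down at 2.6 m → arm 2.6 m, τ = 323.4 × 2.6 = 840.8 N·m clockwise.
Total clockwise load moment = 1509 N·m.
The cable tension T acts at 2.3 m; only its component perpendicular to the rod, T sinθ, produces torque. sinθ = h/√(h²+d²) = 1.9/√(1.9²+2.3²) = 0.6369.
Balancing moments: T × 2.3 × 0.6369 = 1509, giving T = 1509 / 1.465 = 1030 N.

T ≈ 1030 N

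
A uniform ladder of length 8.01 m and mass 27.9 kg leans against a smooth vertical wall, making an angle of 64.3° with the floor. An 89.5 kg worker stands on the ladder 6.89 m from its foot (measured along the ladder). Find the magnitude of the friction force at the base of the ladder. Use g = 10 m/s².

Taking torques about the foot of the ladder:
Ladder weight 27.9×10 = 279 N acts at 4.005 m along the ladder; its horizontal arm is 4.005·cos64.3° = 1.737 m → τ = 484.6 N·m clockwise.
Worker: 89.5×10 = 895 N at 6.89 m → arm 2.988 m → τ = 2674 N·m clockwise.
Wall normal N acts horizontally at the top; its moment arm is the height L sinθ = 8.01·sin64.3° = 7.218 m, counterclockwise.
Balancing moments: N × 7.218 = 3159, giving N = 438 N.
ΣFx = 0: friction at the foot balances the wall's push, so f = N_wall = 438 N.

f ≈ 438 N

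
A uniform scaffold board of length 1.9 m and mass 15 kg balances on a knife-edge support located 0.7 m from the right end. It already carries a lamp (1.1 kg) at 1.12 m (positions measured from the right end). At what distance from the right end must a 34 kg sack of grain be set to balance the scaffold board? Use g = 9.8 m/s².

About the knife-edge support (at 0.7 m from the right end):
Beam weight: 15 × 9.8 = 147 N down at 0.95 m → arm 0.25 m, τ = 147 × 0.25 = 36.75 N·m counterclockwise.
Lamp: 1.1 × 9.8 = 10.78 N down at 1.12 m → arm 0.42 m, τ = 10.78 × 0.42 = 4.528 N·m counterclockwise.
Net moment of existing loads = 41.28 N·m counterclockwise.
The sack of grain weighs 34 × 9.8 = 333.2 N and must supply an equal clockwise moment, so its lever arm about the knife-edge support is 41.28 / 333.2 = 0.124 m.
That puts it at 0.7 − 0.124 = 0.576 m from the right end.

x ≈ 0.576 m from the right end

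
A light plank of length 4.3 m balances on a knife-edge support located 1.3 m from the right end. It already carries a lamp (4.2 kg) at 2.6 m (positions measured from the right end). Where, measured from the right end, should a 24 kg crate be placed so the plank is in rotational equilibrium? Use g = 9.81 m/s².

Choose the knife-edge support (at 1.3 m from the right end) as the axis so the support reaction has zero arm there.
Lamp: 4.2 × 9.81 = 41.2 N down at 2.6 m → arm 1.3 m, τ = 41.2 × 1.3 = 53.56 N·m counterclockwise.
Net moment of existing loads = 53.56 N·m counterclockwise.
The crate weighs 24 × 9.81 = 235.4 N and must supply an equal clockwise moment, so its lever arm about the knife-edge support is 53.56 / 235.4 = 0.228 m.
That puts it at 1.3 − 0.228 = 1.07 m from the right end.

x ≈ 1.07 m from the right end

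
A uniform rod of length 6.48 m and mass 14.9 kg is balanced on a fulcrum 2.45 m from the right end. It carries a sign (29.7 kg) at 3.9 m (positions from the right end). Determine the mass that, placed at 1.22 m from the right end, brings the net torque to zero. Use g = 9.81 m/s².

Choose the fulcrum (at 2.45 m from the right end) as the axis so the support reaction has zero arm there.
Beam weight: 14.9 × 9.81 = 146.2 N down at 3.24 m → arm 0.79 m, τ = 146.2 × 0.79 = 115.5 N·m counterclockwise.
Sign: 29.7 × 9.81 = 291.4 N down at 3.9 m → arm 1.45 m, τ = 291.4 × 1.45 = 422.5 N·m counterclockwise.
Net moment of known loads = 538 N·m counterclockwise.
An unknown mass m at 1.22 m has arm 1.23 m; its moment is m·g·1.23 clockwise.
Setting net torque to zero: m × 9.81 × 1.23 = 538 → m = 538 / (9.81 × 1.23) = 44.6 kg.

m ≈ 44.6 kg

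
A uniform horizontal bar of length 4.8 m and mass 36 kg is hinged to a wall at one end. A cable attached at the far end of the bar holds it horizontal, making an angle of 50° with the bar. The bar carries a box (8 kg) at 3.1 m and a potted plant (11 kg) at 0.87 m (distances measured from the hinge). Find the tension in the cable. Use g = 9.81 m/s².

T ≈ 322 N

Choose the hinge as the axis so the unknown hinge reaction has zero arm there.
Beam weight: 36 × 9.81 = 353.2 N down at 2.4 m → arm 2.4 m, τ = 353.2 × 2.4 = 847.7 N·m clockwise.
Box: 8 × 9.81 = 78.48 N down at 3.1 m → arm 3.1 m, τ = 78.48 × 3.1 = 243.3 N·m clockwise.
Potted plant: 11 × 9.81 = 107.9 N down at 0.87 m → arm 0.87 m, τ = 107.9 × 0.87 = 93.87 N·m clockwise.
Total clockwise load moment = 1185 N·m.
The cable tension T acts at 4.8 m; only its component perpendicular to the bar, T sinθ, produces torque. sin 50° = 0.766.
Balancing moments: T × 4.8 × 0.766 = 1185, giving T = 1185 / 3.677 = 322 N.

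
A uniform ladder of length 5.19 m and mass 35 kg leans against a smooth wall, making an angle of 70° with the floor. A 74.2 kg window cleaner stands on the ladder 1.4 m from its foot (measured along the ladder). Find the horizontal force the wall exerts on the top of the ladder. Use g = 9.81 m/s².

N_wall ≈ 134 N

Taking torques about the foot of the ladder:
Ladder weight 35×9.81 = 343.4 N acts at 2.595 m along the ladder; its horizontal arm is 2.595·cos70° = 0.8875 m → τ = 304.8 N·m clockwise.
Window cleaner: 74.2×9.81 = 727.9 N at 1.4 m → arm 0.4788 m → τ = 348.5 N·m clockwise.
Wall normal N acts horizontally at the top; its moment arm is the height L sinθ = 5.19·sin70° = 4.877 m, counterclockwise.
Στ = 0 ⇒ N × 4.877 = 653.3 ⇒ N = 134 N.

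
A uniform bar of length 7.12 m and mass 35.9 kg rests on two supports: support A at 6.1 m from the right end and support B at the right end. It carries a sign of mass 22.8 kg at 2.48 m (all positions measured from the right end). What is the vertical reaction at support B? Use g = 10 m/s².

Choose support A as the axis so its reaction then has zero moment arm.
Beam weight: 35.9 × 10 = 359 N down at 3.56 m → arm 2.54 m, τ = 359 × 2.54 = 911.9 N·m clockwise.
Sign: 22.8 × 10 = 228 N down at 2.48 m → arm 3.62 m, τ = 228 × 3.62 = 825.4 N·m clockwise.
Net load moment about support A = 1737 N·m clockwise.
Reaction R at support B is upward at 0 m, arm 6.1 m → moment R × 6.1 counterclockwise.
Balancing moments: R × 6.1 = 1737, giving R = 285 N.

R_B ≈ 285 N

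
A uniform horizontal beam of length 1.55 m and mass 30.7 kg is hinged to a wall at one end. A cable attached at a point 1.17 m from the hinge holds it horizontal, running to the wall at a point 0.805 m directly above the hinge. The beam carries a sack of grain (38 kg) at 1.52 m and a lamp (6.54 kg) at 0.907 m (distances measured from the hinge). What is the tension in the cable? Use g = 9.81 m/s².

T ≈ 1290 N

Take moments about the hinge.
Beam weight: 30.7 × 9.81 = 301.2 N down at 0.775 m → arm 0.775 m, τ = 301.2 × 0.775 = 233.4 N·m clockwise.
Sack of grain: 38 × 9.81 = 372.8 N down at 1.52 m → arm 1.52 m, τ = 372.8 × 1.52 = 566.7 N·m clockwise.
Lamp: 6.54 × 9.81 = 64.16 N down at 0.907 m → arm 0.907 m, τ = 64.16 × 0.907 = 58.19 N·m clockwise.
Total clockwise load moment = 858.3 N·m.
The cable tension T acts at 1.17 m; only its component perpendicular to the beam, T sinθ, produces torque. sinθ = h/√(h²+d²) = 0.805/√(0.805²+1.17²) = 0.5668.
Στ = 0 ⇒ T × 1.17 × 0.5668 = 858.3 ⇒ T = 858.3 / 0.6632 = 1290 N.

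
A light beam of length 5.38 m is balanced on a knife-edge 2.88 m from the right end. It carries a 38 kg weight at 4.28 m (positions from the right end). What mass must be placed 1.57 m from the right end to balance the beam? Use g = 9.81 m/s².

m ≈ 40.6 kg

Choose the knife-edge (at 2.88 m from the right end) as the axis so the support reaction has zero arm there.
Weight: 38 × 9.81 = 372.8 N down at 4.28 m → arm 1.4 m, τ = 372.8 × 1.4 = 521.9 N·m counterclockwise.
Net moment of known loads = 521.9 N·m counterclockwise.
An unknown mass m at 1.57 m has arm 1.31 m; its moment is m·g·1.31 clockwise.
Στ = 0 ⇒ m × 9.81 × 1.31 = 521.9 ⇒ m = 521.9 / (9.81 × 1.31) = 40.6 kg.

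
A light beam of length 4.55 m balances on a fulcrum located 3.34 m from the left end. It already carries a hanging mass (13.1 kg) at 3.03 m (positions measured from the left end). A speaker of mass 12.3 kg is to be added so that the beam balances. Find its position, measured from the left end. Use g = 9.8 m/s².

x ≈ 3.67 m from the left end

Taking torques about the fulcrum (at 3.34 m from the left end):
Hanging mass: 13.1 × 9.8 = 128.4 N down at 3.03 m → arm 0.31 m, τ = 128.4 × 0.31 = 39.8 N·m counterclockwise.
Net moment of existing loads = 39.8 N·m counterclockwise.
The speaker weighs 12.3 × 9.8 = 120.5 N and must supply an equal clockwise moment, so its lever arm about the fulcrum is 39.8 / 120.5 = 0.33 m.
That puts it at 3.34 + 0.33 = 3.67 m from the left end.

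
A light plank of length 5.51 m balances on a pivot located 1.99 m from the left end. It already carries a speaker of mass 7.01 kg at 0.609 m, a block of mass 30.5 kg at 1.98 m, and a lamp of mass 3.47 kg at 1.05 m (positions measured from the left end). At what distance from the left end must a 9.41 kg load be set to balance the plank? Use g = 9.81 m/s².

Sum moments about the pivot (at 1.99 m from the left end) (the support reaction has zero arm there).
Speaker: 7.01 × 9.81 = 68.77 N down at 0.609 m → arm 1.381 m, τ = 68.77 × 1.381 = 94.97 N·m counterclockwise.
Block: 30.5 × 9.81 = 299.2 N down at 1.98 m → arm 0.01 m, τ = 299.2 × 0.01 = 2.992 N·m counterclockwise.
Lamp: 3.47 × 9.81 = 34.04 N down at 1.05 m → arm 0.94 m, τ = 34.04 × 0.94 = 32 N·m counterclockwise.
Net moment of existing loads = 130 N·m counterclockwise.
The load weighs 9.41 × 9.81 = 92.31 N and must supply an equal clockwise moment, so its lever arm about the pivot is 130 / 92.31 = 1.41 m.
That puts it at 1.99 + 1.41 = 3.4 m from the left end.

x ≈ 3.4 m from the left end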